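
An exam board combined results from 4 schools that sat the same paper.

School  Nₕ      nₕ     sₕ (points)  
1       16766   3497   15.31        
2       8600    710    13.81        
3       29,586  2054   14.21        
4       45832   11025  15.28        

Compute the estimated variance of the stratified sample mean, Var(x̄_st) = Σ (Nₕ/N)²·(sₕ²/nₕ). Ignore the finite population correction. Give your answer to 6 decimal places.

N = 100784. Term for each stratum: Wₕ²sₕ²/nₕ.
Var(x̄_st) = 0.001854943 + 0.001955882 + 0.008471826 + 0.004379480 = 0.016662131 → 0.016662.

0.016662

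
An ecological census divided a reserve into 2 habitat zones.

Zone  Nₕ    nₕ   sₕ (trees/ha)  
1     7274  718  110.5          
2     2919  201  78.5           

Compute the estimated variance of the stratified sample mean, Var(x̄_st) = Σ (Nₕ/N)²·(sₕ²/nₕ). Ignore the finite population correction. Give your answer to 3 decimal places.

N = 10193; Wₕ = Nₕ/N.
zone 1: (7274/10193)²·110.5²/718 = 8.660494
zone 2: (2919/10193)²·78.5²/201 = 2.514244
Sum = 11.174738 → 11.175.

11.175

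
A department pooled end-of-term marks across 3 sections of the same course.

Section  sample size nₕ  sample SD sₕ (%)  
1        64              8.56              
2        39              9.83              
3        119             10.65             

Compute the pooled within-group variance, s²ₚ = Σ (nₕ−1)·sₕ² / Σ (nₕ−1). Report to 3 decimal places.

1: (64−1)·8.56² = 63·73.2736 = 4616.2368
2: (39−1)·9.83² = 38·96.6289 = 3671.8982
3: (119−1)·10.65² = 118·113.4225 = 13383.855
Numerator = 21671.99; denominator = Σ(nₕ−1) = 219.
s²ₚ = 21671.99/219 = 98.95886... → 98.959.

98.959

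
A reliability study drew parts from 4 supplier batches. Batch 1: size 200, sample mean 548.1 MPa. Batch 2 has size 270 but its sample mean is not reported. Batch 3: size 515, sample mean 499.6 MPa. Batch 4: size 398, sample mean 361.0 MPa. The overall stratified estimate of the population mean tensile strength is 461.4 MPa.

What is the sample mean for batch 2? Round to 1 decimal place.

472.3

N = 200 + 270 + 515 + 398 = 1383.
Overall total = μ·N = 461.4·1383 = 638116.2.
Subtract the known strata: 200·548.1 + 515·499.6 + 398·361.0 = 510592.
Remaining total for batch 2: 638116.2 − 510592 = 127524.2.
Divide by its size: 127524.2 / 270 = 472.312... → 472.3.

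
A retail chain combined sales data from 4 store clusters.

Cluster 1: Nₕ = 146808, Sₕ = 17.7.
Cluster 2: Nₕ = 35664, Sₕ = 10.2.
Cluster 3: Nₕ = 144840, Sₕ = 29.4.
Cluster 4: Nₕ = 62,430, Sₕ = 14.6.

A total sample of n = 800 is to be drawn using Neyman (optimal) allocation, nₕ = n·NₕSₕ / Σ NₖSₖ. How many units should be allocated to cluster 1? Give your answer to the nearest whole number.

256

1: NₕSₕ = 146808·17.7 = 2598501.6
2: NₕSₕ = 35664·10.2 = 363772.8
3: NₕSₕ = 144840·29.4 = 4258296
4: NₕSₕ = 62430·14.6 = 911478
Σ NₕSₕ = 8132048.4.
n_1 = 800·2598501.6/8132048.4 = 255.631... → 256.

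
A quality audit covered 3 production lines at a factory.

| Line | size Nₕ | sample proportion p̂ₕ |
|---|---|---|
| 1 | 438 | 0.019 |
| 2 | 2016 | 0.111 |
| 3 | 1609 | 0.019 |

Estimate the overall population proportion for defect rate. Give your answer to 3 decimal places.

Wₕ = Nₕ/N with N = 4063: 0.1078, 0.4962, 0.3960.
p̂_st = 0.1078·0.019 + 0.4962·0.111 + 0.3960·0.019 ≈ 0.06465... → 0.065.

0.065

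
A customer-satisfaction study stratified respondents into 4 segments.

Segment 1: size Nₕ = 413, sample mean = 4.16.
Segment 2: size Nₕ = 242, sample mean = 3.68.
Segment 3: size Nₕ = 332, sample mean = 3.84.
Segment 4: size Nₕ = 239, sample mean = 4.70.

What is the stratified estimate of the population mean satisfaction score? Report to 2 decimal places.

4.08

N = 413 + 242 + 332 + 239 = 1226.
The stratified mean weights each stratum mean by its population share Nₕ/N.
Σ Nₕx̄ₕ = 413·4.16 + 242·3.68 + 332·3.84 + 239·4.70 = 1718.08 + 890.56 + 1274.88 + 1123.3 = 5006.82.
Divide by N: 5006.82 / 1226 = 4.0839... → 4.08.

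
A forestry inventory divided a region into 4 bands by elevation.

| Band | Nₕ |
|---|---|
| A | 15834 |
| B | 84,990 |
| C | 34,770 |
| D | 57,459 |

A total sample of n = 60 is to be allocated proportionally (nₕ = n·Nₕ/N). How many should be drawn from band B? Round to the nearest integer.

26

N = 15834 + 84990 + 34770 + 57459 = 193053.
n_B = 60·84990/193053 = 26.415... → 26.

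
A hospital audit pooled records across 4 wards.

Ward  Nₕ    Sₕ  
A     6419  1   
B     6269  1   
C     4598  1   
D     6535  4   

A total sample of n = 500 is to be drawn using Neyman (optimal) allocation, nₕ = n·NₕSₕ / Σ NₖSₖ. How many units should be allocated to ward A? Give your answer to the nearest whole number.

Σ NₕSₕ = 6419·1 + 6269·1 + 4598·1 + 6535·4 = 43426.
Share for A: 6419/43426 = 0.14781.
n_A = 500 × 0.14781 = 73.907... → 74.

74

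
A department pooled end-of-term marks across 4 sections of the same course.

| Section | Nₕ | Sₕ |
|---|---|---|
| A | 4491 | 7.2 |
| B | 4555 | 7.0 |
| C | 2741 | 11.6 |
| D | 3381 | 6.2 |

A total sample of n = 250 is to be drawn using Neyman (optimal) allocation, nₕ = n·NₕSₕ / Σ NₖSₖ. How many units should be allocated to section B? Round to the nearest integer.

A: NₕSₕ = 4491·7.2 = 32335.2
B: NₕSₕ = 4555·7.0 = 31885
C: NₕSₕ = 2741·11.6 = 31795.6
D: NₕSₕ = 3381·6.2 = 20962.2
Σ NₕSₕ = 116978.
n_B = 250·31885/116978 = 68.143... → 68.

68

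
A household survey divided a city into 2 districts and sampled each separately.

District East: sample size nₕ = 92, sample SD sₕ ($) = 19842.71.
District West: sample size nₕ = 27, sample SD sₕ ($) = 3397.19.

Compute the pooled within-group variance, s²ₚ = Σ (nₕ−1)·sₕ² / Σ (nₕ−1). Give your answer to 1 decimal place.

Degrees of freedom: 91 + 26 = 117.
Σ(nₕ−1)sₕ² = 91·393733140.1441 + 26·11540899.8961 = 36129779150.4117.
s²ₚ = 36129779150.4117 / 117 = 308801531.200... → 308801531.2.

308801531.2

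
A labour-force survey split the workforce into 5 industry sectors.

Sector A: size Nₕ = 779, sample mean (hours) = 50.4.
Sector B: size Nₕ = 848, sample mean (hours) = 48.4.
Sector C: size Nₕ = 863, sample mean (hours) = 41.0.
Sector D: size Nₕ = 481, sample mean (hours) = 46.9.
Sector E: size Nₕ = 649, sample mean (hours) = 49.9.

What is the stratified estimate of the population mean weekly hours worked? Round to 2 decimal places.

N = 779 + 848 + 863 + 481 + 649 = 3620.
The stratified mean weights each stratum mean by its population share Nₕ/N.
Σ Nₕx̄ₕ = 779·50.4 + 848·48.4 + 863·41.0 + 481·46.9 + 649·49.9 = 39261.6 + 41043.2 + 35383 + 22558.9 + 32385.1 = 170631.8.
Divide by N: 170631.8 / 3620 = 47.1359... → 47.14.

47.14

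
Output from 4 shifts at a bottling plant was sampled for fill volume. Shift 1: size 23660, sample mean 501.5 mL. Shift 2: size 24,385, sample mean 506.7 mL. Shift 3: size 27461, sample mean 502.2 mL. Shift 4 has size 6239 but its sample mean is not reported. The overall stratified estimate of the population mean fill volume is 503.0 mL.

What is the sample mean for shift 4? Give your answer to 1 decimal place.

497.7

N = 23660 + 24385 + 27461 + 6239 = 81745.
Overall total = μ·N = 503.0·81745 = 41117735.
Subtract the known strata: 23660·501.5 + 24385·506.7 + 27461·502.2 = 38012283.7.
Remaining total for shift 4: 41117735 − 38012283.7 = 3105451.3.
Divide by its size: 3105451.3 / 6239 = 497.748... → 497.7.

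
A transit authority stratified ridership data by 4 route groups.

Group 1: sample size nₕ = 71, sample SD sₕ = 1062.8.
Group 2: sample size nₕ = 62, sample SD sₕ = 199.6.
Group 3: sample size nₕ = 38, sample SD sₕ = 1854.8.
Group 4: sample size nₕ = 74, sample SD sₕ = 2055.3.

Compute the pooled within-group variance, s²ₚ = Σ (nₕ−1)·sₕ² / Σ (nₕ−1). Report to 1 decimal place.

1: (71−1)·1062.8² = 70·1129543.84 = 79068068.8
2: (62−1)·199.6² = 61·39840.16 = 2430249.76
3: (38−1)·1854.8² = 37·3440283.04 = 127290472.48
4: (74−1)·2055.3² = 73·4224258.09 = 308370840.57
Numerator = 517159631.61; denominator = Σ(nₕ−1) = 241.
s²ₚ = 517159631.61/241 = 2145890.588... → 2145890.6.

2145890.6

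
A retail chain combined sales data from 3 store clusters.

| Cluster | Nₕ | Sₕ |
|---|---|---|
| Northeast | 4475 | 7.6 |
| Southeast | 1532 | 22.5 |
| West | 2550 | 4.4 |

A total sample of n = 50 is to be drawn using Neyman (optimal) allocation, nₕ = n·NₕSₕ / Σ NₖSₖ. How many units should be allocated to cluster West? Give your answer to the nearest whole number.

Northeast: NₕSₕ = 4475·7.6 = 34010
Southeast: NₕSₕ = 1532·22.5 = 34470
West: NₕSₕ = 2550·4.4 = 11220
Σ NₕSₕ = 79700.
n_West = 50·11220/79700 = 7.039... → 7.

7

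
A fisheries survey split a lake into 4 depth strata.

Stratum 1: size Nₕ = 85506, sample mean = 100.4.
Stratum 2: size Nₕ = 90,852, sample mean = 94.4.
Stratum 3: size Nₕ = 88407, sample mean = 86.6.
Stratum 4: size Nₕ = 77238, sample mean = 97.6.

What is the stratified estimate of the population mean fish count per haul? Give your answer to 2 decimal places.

94.61

x̄_st = (Σ Nₕx̄ₕ) / (Σ Nₕ) = (85506·100.4 + 90852·94.4 + 88407·86.6 + 77238·97.6) / 342003
= 32355706.2 / 342003 = 94.6065... → 94.61.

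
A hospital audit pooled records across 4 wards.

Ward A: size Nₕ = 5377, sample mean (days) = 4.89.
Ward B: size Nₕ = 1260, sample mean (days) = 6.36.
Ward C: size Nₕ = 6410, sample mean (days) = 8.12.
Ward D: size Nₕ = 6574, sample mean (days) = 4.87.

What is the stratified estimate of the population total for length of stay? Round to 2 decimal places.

A: 5377·4.89 = 26293.53
B: 1260·6.36 = 8013.6
C: 6410·8.12 = 52049.2
D: 6574·4.87 = 32015.38
τ̂ = Σ Nₕx̄ₕ = 118371.71.

118371.71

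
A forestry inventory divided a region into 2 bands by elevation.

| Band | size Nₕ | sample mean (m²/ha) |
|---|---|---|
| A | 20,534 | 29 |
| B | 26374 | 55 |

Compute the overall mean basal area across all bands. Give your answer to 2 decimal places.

N = 20534 + 26374 = 46908.
Weight each subgroup mean by Nₕ/N and sum.
Σ Nₕx̄ₕ = 20534·29 + 26374·55 = 595486 + 1450570 = 2046056.
Divide by N: 2046056 / 46908 = 43.6185... → 43.62.

43.62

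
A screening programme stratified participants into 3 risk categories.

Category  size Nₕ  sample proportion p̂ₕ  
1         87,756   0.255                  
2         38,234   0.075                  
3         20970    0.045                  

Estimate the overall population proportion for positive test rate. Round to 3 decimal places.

Wₕ = Nₕ/N with N = 146960: 0.5971, 0.2602, 0.1427.
p̂_st = 0.5971·0.255 + 0.2602·0.075 + 0.1427·0.045 ≈ 0.17820... → 0.178.

0.178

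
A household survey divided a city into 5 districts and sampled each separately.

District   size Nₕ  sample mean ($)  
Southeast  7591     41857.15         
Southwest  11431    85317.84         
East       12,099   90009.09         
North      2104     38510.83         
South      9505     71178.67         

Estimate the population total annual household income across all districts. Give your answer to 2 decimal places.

Southeast: 7591·41857.15 = 317737625.65
Southwest: 11431·85317.84 = 975268229.04
East: 12099·90009.09 = 1089019979.91
North: 2104·38510.83 = 81026786.32
South: 9505·71178.67 = 676553258.35
τ̂ = Σ Nₕx̄ₕ = 3139605879.27.

3139605879.27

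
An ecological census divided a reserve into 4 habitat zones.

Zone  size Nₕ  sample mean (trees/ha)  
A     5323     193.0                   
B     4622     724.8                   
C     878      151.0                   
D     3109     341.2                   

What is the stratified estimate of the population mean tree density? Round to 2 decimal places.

399.85

x̄_st = (Σ Nₕx̄ₕ) / (Σ Nₕ) = (5323·193.0 + 4622·724.8 + 878·151.0 + 3109·341.2) / 13932
= 5570733.4 / 13932 = 399.8517... → 399.85.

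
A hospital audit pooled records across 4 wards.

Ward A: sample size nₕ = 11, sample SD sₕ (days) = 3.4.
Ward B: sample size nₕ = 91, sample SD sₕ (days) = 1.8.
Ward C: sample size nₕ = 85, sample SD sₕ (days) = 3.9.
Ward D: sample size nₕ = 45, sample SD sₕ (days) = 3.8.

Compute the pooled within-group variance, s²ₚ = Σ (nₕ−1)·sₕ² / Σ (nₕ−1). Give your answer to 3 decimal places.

A: (11−1)·3.4² = 10·11.56 = 115.6
B: (91−1)·1.8² = 90·3.24 = 291.6
C: (85−1)·3.9² = 84·15.21 = 1277.64
D: (45−1)·3.8² = 44·14.44 = 635.36
Numerator = 2320.2; denominator = Σ(nₕ−1) = 228.
s²ₚ = 2320.2/228 = 10.17632... → 10.176.

10.176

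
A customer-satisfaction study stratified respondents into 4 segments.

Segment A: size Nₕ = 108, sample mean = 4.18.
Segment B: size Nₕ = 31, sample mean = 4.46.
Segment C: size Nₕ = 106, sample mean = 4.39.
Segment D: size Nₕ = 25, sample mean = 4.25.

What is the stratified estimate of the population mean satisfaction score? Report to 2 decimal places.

4.30

N = 270; weights Wₕ = Nₕ/N = (0.4000, 0.1148, 0.3926, 0.0926).
x̄_st = Σ Wₕ·x̄ₕ = 0.4000·4.18 + 0.1148·4.46 + 0.3926·4.39 + 0.0926·4.25 ≈ 4.3011...
→ 4.30.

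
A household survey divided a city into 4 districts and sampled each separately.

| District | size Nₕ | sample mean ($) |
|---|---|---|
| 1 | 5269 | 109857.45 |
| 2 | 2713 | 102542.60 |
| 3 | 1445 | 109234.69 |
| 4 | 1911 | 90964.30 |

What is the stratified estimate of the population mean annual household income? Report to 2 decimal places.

x̄_st = (Σ Nₕx̄ₕ) / (Σ Nₕ) = (5269·109857.45 + 2713·102542.60 + 1445·109234.69 + 1911·90964.30) / 11338
= 1188713882.2 / 11338 = 104843.3482... → 104843.35.

104843.35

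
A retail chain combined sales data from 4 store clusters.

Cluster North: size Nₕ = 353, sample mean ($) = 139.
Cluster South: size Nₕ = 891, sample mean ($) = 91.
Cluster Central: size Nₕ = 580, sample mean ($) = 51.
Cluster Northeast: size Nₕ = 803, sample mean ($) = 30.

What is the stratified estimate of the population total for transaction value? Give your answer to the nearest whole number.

183818

Estimate total by summing Nₕ·x̄ₕ over strata.
353·139 + 891·91 + 580·51 + 803·30 = 49067 + 81081 + 29580 + 24090 = 183818.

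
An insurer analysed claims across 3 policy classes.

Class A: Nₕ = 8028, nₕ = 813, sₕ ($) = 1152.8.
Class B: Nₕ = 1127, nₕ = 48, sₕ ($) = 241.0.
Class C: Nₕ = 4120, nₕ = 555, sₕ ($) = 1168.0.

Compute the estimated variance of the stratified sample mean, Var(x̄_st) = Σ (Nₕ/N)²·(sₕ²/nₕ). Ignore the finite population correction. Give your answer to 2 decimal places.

843.30

N = 13275; Wₕ = Nₕ/N.
class A: (8028/13275)²·1152.8²/813 = 597.80984
class B: (1127/13275)²·241.0²/48 = 8.72111
class C: (4120/13275)²·1168.0²/555 = 236.76531
Sum = 843.29626 → 843.30.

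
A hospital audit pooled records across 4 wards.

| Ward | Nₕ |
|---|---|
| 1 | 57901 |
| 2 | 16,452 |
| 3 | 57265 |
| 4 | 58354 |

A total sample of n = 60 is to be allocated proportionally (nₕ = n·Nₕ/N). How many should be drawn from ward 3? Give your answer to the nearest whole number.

N = 57901 + 16452 + 57265 + 58354 = 189972.
n_3 = 60·57265/189972 = 18.086... → 18.

18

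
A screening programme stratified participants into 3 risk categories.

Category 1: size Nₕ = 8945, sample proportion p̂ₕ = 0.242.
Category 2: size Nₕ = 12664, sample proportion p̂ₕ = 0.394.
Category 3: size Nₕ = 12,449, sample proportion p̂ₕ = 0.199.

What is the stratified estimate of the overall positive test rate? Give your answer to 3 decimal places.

0.283

N = 8945 + 12664 + 12449 = 34058.
Overall proportion = Σ (Nₕ/N)·p̂ₕ.
Σ Nₕp̂ₕ = 2164.69 + 4989.616 + 2477.351 = 9631.657.
9631.657 / 34058 = 0.28280... → 0.283.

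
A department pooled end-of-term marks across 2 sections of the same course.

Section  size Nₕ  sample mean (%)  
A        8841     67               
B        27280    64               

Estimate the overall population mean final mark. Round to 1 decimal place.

N = 36121; weights Wₕ = Nₕ/N = (0.2448, 0.7552).
x̄_st = Σ Wₕ·x̄ₕ = 0.2448·67 + 0.7552·64 ≈ 64.734...
→ 64.7.

64.7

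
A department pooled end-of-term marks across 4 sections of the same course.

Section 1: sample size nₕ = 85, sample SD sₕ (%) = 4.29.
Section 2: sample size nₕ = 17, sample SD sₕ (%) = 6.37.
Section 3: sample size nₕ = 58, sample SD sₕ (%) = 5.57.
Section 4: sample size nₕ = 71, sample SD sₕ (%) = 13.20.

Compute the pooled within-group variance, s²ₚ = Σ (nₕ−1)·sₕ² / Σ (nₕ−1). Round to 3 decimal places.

71.191

Degrees of freedom: 84 + 16 + 57 + 70 = 227.
Σ(nₕ−1)sₕ² = 84·18.4041 + 16·40.5769 + 57·31.0249 + 70·174.24 = 16160.3941.
s²ₚ = 16160.3941 / 227 = 71.19116... → 71.191.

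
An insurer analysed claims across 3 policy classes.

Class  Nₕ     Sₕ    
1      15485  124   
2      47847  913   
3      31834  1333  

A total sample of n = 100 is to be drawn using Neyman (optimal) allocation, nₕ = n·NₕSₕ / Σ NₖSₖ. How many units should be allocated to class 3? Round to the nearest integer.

48

Σ NₕSₕ = 15485·124 + 47847·913 + 31834·1333 = 88039173.
Share for 3: 42434722/88039173 = 0.48200.
n_3 = 100 × 0.48200 = 48.200... → 48.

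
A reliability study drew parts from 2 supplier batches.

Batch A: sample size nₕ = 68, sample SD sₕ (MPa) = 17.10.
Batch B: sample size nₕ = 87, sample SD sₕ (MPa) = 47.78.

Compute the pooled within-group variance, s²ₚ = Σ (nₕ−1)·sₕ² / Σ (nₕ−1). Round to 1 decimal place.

1411.3

A: (68−1)·17.10² = 67·292.41 = 19591.47
B: (87−1)·47.78² = 86·2282.9284 = 196331.8424
Numerator = 215923.3124; denominator = Σ(nₕ−1) = 153.
s²ₚ = 215923.3124/153 = 1411.263... → 1411.3.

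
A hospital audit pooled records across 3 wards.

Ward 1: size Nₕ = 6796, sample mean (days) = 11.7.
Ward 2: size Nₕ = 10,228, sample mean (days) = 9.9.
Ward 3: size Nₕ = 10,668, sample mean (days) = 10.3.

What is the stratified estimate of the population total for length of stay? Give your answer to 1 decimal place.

290650.8

1: 6796·11.7 = 79513.2
2: 10228·9.9 = 101257.2
3: 10668·10.3 = 109880.4
τ̂ = Σ Nₕx̄ₕ = 290650.8.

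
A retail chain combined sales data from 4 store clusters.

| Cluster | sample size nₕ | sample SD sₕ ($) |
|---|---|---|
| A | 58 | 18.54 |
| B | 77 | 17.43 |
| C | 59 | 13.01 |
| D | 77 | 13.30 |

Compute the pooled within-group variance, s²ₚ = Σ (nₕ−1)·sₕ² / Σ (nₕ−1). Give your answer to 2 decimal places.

246.98

Degrees of freedom: 57 + 76 + 58 + 76 = 267.
Σ(nₕ−1)sₕ² = 57·343.7316 + 76·303.8049 + 58·169.2601 + 76·176.89 = 65942.5994.
s²ₚ = 65942.5994 / 267 = 246.9760... → 246.98.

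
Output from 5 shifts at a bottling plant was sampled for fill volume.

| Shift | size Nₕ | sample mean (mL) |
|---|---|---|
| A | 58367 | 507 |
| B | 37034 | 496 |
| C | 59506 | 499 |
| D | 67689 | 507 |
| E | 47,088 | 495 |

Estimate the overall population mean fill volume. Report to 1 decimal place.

x̄_st = (Σ Nₕx̄ₕ) / (Σ Nₕ) = (58367·507 + 37034·496 + 59506·499 + 67689·507 + 47088·495) / 269684
= 135281310 / 269684 = 501.629... → 501.6.

501.6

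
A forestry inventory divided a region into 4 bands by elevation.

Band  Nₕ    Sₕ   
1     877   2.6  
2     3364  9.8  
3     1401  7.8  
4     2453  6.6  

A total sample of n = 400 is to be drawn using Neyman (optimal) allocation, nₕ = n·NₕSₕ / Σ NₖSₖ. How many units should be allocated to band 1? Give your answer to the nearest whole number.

1: NₕSₕ = 877·2.6 = 2280.2
2: NₕSₕ = 3364·9.8 = 32967.2
3: NₕSₕ = 1401·7.8 = 10927.8
4: NₕSₕ = 2453·6.6 = 16189.8
Σ NₕSₕ = 62365.
n_1 = 400·2280.2/62365 = 14.625... → 15.

15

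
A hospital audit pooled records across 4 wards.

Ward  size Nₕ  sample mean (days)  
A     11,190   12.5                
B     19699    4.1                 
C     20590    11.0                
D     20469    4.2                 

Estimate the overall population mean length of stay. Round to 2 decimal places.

7.41

N = 71948; weights Wₕ = Nₕ/N = (0.1555, 0.2738, 0.2862, 0.2845).
x̄_st = Σ Wₕ·x̄ₕ = 0.1555·12.5 + 0.2738·4.1 + 0.2862·11.0 + 0.2845·4.2 ≈ 7.4095...
→ 7.41.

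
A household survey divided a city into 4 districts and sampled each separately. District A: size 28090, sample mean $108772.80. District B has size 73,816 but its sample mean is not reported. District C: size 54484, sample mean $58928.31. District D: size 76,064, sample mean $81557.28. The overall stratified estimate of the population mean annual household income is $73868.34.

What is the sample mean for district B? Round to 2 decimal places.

63689.99

N = 28090 + 73816 + 54484 + 76064 = 232454.
Overall total = μ·N = 73868.34·232454 = 17170991106.36.
Subtract the known strata: 28090·108772.80 + 54484·58928.31 + 76064·81557.28 = 12469650939.96.
Remaining total for district B: 17170991106.36 − 12469650939.96 = 4701340166.4.
Divide by its size: 4701340166.4 / 73816 = 63689.9882... → 63689.99.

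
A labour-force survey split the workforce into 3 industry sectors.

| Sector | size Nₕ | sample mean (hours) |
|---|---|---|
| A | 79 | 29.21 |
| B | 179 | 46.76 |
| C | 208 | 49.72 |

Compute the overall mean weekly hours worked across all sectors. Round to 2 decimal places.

45.11

N = 79 + 179 + 208 = 466.
Weight each subgroup mean by Nₕ/N and sum.
Σ Nₕx̄ₕ = 79·29.21 + 179·46.76 + 208·49.72 = 2307.59 + 8370.04 + 10341.76 = 21019.39.
Divide by N: 21019.39 / 466 = 45.1060... → 45.11.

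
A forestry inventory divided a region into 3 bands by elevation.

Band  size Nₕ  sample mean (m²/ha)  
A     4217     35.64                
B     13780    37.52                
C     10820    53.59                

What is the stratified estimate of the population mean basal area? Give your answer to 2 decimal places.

x̄_st = (Σ Nₕx̄ₕ) / (Σ Nₕ) = (4217·35.64 + 13780·37.52 + 10820·53.59) / 28817
= 1247163.28 / 28817 = 43.2787... → 43.28.

43.28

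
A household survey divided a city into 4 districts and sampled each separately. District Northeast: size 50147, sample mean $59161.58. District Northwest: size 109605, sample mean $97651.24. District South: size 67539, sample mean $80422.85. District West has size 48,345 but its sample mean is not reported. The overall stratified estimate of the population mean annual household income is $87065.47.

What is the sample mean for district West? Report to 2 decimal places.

101289.88

Σ Nₕx̄ₕ = N·μ, so 48345·x̄_West = 275636·87065.47 − (50147·59161.58 + 109605·97651.24 + 67539·80422.85).
= 23998377888.92 − 19101518778.61 = 4896859110.31.
x̄_West = 4896859110.31 / 48345 = 101289.8771... → 101289.88.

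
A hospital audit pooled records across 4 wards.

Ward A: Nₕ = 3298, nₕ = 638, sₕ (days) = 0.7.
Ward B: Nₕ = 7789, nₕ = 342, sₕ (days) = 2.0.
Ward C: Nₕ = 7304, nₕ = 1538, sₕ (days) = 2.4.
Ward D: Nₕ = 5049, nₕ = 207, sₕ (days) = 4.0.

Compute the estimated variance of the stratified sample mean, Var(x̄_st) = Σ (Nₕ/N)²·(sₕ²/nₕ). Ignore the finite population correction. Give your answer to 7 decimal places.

N = 23440; Wₕ = Nₕ/N.
ward A: (3298/23440)²·0.7²/638 = 0.0000152041
ward B: (7789/23440)²·2.0²/342 = 0.0012914633
ward C: (7304/23440)²·2.4²/1538 = 0.0003636407
ward D: (5049/23440)²·4.0²/207 = 0.0035862880
Sum = 0.0052565961 → 0.0052566.

0.0052566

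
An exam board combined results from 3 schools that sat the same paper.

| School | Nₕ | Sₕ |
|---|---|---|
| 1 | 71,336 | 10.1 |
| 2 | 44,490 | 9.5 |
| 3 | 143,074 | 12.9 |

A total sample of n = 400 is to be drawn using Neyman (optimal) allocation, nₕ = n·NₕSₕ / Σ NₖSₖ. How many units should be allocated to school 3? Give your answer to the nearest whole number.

Σ NₕSₕ = 71336·10.1 + 44490·9.5 + 143074·12.9 = 2988803.2.
Share for 3: 1845654.6/2988803.2 = 0.61752.
n_3 = 400 × 0.61752 = 247.009... → 247.

247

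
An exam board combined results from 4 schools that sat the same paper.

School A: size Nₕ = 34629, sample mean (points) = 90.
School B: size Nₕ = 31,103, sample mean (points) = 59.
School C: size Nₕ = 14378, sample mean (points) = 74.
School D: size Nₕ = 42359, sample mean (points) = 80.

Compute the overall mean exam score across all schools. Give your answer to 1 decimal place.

N = 122469; weights Wₕ = Nₕ/N = (0.2828, 0.2540, 0.1174, 0.3459).
x̄_st = Σ Wₕ·x̄ₕ = 0.2828·90 + 0.2540·59 + 0.1174·74 + 0.3459·80 ≈ 76.790...
→ 76.8.

76.8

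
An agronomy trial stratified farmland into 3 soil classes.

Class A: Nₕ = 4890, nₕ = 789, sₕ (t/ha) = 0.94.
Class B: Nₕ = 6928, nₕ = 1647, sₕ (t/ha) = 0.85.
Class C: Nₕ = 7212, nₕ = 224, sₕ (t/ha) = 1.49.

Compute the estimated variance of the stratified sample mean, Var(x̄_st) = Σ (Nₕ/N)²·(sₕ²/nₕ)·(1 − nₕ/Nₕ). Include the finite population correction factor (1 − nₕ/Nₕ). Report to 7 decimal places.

0.0014856

N = 19030; Wₕ = Nₕ/N.
class A: (4890/19030)²·0.94²/789·(1 − 789/4890) = 0.0000620154
class B: (6928/19030)²·0.85²/1647·(1 − 1647/6928) = 0.0000443191
class C: (7212/19030)²·1.49²/224·(1 − 224/7212) = 0.0013792899
Sum = 0.0014856244 → 0.0014856.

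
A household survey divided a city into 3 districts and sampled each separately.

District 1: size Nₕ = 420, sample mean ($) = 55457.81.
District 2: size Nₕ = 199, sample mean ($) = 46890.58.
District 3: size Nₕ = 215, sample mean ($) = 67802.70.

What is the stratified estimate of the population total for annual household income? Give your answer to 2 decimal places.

Population total = Σ Nₕ·x̄ₕ (each stratum's size times its mean).
420·55457.81 + 199·46890.58 + 215·67802.70 = 23292280.2 + 9331225.42 + 14577580.5 = 47201086.12.

47201086.12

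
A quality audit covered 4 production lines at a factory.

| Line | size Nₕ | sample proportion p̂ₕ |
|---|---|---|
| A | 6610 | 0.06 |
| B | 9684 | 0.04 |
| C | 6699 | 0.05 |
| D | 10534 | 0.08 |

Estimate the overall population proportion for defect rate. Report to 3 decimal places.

N = 6610 + 9684 + 6699 + 10534 = 33527.
Overall proportion = Σ (Nₕ/N)·p̂ₕ.
Σ Nₕp̂ₕ = 396.6 + 387.36 + 334.95 + 842.72 = 1961.63.
1961.63 / 33527 = 0.05851... → 0.059.

0.059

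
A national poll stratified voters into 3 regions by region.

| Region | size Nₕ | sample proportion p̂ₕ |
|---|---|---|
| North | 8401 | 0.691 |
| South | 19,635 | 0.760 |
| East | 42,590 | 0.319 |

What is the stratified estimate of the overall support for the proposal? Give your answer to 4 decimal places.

Wₕ = Nₕ/N with N = 70626: 0.1190, 0.2780, 0.6030.
p̂_st = 0.1190·0.691 + 0.2780·0.760 + 0.6030·0.319 ≈ 0.485854... → 0.4859.

0.4859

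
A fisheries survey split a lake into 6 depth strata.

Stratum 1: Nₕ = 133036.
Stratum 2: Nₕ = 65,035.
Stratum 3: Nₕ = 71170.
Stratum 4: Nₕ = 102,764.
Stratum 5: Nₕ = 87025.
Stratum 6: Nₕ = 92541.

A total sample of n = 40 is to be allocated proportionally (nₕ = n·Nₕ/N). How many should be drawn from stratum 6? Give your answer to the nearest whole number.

7

N = 133036 + 65035 + 71170 + 102764 + 87025 + 92541 = 551571.
n_6 = 40·92541/551571 = 6.711... → 7.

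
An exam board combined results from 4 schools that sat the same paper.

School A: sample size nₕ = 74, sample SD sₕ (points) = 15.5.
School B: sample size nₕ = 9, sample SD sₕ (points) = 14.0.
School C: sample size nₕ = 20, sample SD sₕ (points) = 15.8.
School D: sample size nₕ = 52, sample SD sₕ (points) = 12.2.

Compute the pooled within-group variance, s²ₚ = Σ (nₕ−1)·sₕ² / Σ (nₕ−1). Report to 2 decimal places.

A: (74−1)·15.5² = 73·240.25 = 17538.25
B: (9−1)·14.0² = 8·196 = 1568
C: (20−1)·15.8² = 19·249.64 = 4743.16
D: (52−1)·12.2² = 51·148.84 = 7590.84
Numerator = 31440.25; denominator = Σ(nₕ−1) = 151.
s²ₚ = 31440.25/151 = 208.2136... → 208.21.

208.21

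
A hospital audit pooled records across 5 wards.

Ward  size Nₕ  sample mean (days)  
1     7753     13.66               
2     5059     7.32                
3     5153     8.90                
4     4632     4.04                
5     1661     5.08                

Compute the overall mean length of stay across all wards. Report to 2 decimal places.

N = 7753 + 5059 + 5153 + 4632 + 1661 = 24258.
Overall mean = Σ (Nₕ/N)·x̄ₕ — weight by population share, not a simple average.
Σ Nₕx̄ₕ = 7753·13.66 + 5059·7.32 + 5153·8.90 + 4632·4.04 + 1661·5.08 = 105905.98 + 37031.88 + 45861.7 + 18713.28 + 8437.88 = 215950.72.
Divide by N: 215950.72 / 24258 = 8.9022... → 8.90.

8.90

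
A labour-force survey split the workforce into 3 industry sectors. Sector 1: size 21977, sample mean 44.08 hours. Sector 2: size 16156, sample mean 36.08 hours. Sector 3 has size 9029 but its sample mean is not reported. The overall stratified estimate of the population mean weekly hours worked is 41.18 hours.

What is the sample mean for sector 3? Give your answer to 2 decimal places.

43.25

N = 21977 + 16156 + 9029 = 47162.
Overall total = μ·N = 41.18·47162 = 1942131.16.
Subtract the known strata: 21977·44.08 + 16156·36.08 = 1551654.64.
Remaining total for sector 3: 1942131.16 − 1551654.64 = 390476.52.
Divide by its size: 390476.52 / 9029 = 43.2469... → 43.25.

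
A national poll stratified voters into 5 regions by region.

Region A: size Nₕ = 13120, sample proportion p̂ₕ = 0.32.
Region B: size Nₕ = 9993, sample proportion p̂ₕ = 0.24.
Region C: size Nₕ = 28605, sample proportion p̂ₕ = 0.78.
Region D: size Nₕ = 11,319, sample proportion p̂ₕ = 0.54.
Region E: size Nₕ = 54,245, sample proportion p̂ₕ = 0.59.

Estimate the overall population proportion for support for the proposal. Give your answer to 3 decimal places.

Wₕ = Nₕ/N with N = 117282: 0.1119, 0.0852, 0.2439, 0.0965, 0.4625.
p̂_st = 0.1119·0.32 + 0.0852·0.24 + 0.2439·0.78 + 0.0965·0.54 + 0.4625·0.59 ≈ 0.57149... → 0.571.

0.571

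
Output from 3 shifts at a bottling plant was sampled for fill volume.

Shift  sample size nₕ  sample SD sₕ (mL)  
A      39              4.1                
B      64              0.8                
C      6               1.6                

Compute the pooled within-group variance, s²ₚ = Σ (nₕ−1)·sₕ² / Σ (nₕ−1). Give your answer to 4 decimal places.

6.5274

A: (39−1)·4.1² = 38·16.81 = 638.78
B: (64−1)·0.8² = 63·0.64 = 40.32
C: (6−1)·1.6² = 5·2.56 = 12.8
Numerator = 691.9; denominator = Σ(nₕ−1) = 106.
s²ₚ = 691.9/106 = 6.527358... → 6.5274.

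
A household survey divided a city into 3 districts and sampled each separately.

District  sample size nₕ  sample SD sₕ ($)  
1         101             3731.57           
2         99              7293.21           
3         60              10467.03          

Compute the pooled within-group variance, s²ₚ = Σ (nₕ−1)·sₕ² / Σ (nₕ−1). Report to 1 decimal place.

Degrees of freedom: 100 + 98 + 59 = 257.
Σ(nₕ−1)sₕ² = 100·13924614.6649 + 98·53190912.1041 + 59·109558717.0209 = 13069135156.9249.
s²ₚ = 13069135156.9249 / 257 = 50852665.980... → 50852666.0.

50852666.0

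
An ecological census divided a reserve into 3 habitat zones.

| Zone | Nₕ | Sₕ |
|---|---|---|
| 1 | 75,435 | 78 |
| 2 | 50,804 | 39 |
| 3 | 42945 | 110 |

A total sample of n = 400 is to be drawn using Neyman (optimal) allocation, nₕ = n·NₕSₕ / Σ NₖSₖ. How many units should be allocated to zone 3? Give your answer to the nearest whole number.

Σ NₕSₕ = 75435·78 + 50804·39 + 42945·110 = 12589236.
Share for 3: 4723950/12589236 = 0.37524.
n_3 = 400 × 0.37524 = 150.095... → 150.

150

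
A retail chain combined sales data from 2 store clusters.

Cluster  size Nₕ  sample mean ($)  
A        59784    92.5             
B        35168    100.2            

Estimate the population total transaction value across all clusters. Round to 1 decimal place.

Population total = Σ Nₕ·x̄ₕ (each stratum's size times its mean).
59784·92.5 + 35168·100.2 = 5530020 + 3523833.6 = 9053853.6.

9053853.6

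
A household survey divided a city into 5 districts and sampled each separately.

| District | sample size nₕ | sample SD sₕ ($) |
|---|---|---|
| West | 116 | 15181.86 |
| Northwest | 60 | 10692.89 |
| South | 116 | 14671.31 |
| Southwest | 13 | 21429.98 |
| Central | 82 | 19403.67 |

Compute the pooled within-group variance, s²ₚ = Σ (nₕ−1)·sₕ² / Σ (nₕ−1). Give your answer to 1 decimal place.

Degrees of freedom: 115 + 59 + 115 + 12 + 81 = 382.
Σ(nₕ−1)sₕ² = 115·230488873.0596 + 59·114337896.5521 + 115·215247337.1161 + 12·459244042.8004 + 81·376502409.4689 = 94013223747.3651.
s²ₚ = 94013223747.3651 / 382 = 246107915.569... → 246107915.6.

246107915.6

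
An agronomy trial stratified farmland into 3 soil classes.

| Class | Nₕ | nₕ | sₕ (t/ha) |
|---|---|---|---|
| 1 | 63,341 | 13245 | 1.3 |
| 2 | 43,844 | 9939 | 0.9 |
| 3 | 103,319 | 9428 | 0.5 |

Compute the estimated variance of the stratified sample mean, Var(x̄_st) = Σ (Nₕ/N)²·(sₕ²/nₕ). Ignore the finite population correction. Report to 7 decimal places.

0.0000215

N = 210504. Term for each stratum: Wₕ²sₕ²/nₕ.
Var(x̄_st) = 0.0000115527 + 0.0000035354 + 0.0000063879 = 0.0000214761 → 0.0000215.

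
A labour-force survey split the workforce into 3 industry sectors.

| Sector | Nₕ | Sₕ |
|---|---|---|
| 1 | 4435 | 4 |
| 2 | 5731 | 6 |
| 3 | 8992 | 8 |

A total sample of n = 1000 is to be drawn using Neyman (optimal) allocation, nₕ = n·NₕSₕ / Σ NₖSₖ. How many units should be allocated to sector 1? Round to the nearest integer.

143

1: NₕSₕ = 4435·4 = 17740
2: NₕSₕ = 5731·6 = 34386
3: NₕSₕ = 8992·8 = 71936
Σ NₕSₕ = 124062.
n_1 = 1000·17740/124062 = 142.993... → 143.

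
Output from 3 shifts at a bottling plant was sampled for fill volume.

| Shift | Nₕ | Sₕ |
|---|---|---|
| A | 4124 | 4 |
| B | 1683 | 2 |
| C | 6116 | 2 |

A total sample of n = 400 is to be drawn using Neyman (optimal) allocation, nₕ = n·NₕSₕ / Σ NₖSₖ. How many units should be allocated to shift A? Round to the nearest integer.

A: NₕSₕ = 4124·4 = 16496
B: NₕSₕ = 1683·2 = 3366
C: NₕSₕ = 6116·2 = 12232
Σ NₕSₕ = 32094.
n_A = 400·16496/32094 = 205.596... → 206.

206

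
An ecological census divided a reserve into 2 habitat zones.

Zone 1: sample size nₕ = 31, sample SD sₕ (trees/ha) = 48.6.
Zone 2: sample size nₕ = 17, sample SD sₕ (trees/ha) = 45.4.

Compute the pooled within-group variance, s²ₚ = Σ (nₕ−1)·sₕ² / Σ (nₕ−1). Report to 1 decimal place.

2257.3

Degrees of freedom: 30 + 16 = 46.
Σ(nₕ−1)sₕ² = 30·2361.96 + 16·2061.16 = 103837.36.
s²ₚ = 103837.36 / 46 = 2257.334... → 2257.3.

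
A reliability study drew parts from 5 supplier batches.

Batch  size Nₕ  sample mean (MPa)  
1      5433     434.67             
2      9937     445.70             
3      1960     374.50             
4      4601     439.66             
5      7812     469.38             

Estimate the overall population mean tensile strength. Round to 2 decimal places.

444.28

N = 5433 + 9937 + 1960 + 4601 + 7812 = 29743.
The stratified mean weights each stratum mean by its population share Nₕ/N.
Σ Nₕx̄ₕ = 5433·434.67 + 9937·445.70 + 1960·374.50 + 4601·439.66 + 7812·469.38 = 2361562.11 + 4428920.9 + 734020 + 2022875.66 + 3666796.56 = 13214175.23.
Divide by N: 13214175.23 / 29743 = 444.2785... → 444.28.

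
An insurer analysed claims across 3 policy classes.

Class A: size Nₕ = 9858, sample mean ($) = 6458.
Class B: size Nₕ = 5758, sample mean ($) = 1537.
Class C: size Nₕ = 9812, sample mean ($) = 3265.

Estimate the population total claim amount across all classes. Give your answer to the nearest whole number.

104549190

Estimate total by summing Nₕ·x̄ₕ over strata.
9858·6458 + 5758·1537 + 9812·3265 = 63662964 + 8850046 + 32036180 = 104549190.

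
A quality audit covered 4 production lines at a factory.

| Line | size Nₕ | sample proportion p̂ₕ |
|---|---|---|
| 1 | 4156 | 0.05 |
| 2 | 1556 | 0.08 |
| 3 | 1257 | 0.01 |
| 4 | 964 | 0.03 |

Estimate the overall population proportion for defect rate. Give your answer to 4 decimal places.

0.0471

N = 4156 + 1556 + 1257 + 964 = 7933.
Overall proportion = Σ (Nₕ/N)·p̂ₕ.
Σ Nₕp̂ₕ = 207.8 + 124.48 + 12.57 + 28.92 = 373.77.
373.77 / 7933 = 0.047116... → 0.0471.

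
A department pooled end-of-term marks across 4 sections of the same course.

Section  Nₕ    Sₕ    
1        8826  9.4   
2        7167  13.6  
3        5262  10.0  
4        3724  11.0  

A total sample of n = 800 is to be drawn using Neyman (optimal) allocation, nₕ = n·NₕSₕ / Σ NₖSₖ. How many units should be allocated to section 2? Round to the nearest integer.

1: NₕSₕ = 8826·9.4 = 82964.4
2: NₕSₕ = 7167·13.6 = 97471.2
3: NₕSₕ = 5262·10.0 = 52620
4: NₕSₕ = 3724·11.0 = 40964
Σ NₕSₕ = 274019.6.
n_2 = 800·97471.2/274019.6 = 284.567... → 285.

285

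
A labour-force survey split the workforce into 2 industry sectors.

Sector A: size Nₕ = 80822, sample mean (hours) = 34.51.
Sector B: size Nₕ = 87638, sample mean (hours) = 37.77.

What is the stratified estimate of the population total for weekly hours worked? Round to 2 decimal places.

6099254.48

Estimate total by summing Nₕ·x̄ₕ over strata.
80822·34.51 + 87638·37.77 = 2789167.22 + 3310087.26 = 6099254.48.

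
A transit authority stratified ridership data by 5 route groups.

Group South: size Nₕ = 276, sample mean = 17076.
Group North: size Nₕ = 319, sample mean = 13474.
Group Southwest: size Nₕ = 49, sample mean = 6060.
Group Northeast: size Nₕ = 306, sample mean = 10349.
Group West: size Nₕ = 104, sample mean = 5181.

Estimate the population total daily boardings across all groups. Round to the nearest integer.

13013740

South: 276·17076 = 4712976
North: 319·13474 = 4298206
Southwest: 49·6060 = 296940
Northeast: 306·10349 = 3166794
West: 104·5181 = 538824
τ̂ = Σ Nₕx̄ₕ = 13013740.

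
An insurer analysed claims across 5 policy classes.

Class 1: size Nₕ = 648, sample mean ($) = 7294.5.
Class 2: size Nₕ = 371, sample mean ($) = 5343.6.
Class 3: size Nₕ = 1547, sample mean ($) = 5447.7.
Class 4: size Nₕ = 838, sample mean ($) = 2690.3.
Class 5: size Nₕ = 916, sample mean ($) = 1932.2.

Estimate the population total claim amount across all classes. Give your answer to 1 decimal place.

19161270.1

1: 648·7294.5 = 4726836
2: 371·5343.6 = 1982475.6
3: 1547·5447.7 = 8427591.9
4: 838·2690.3 = 2254471.4
5: 916·1932.2 = 1769895.2
τ̂ = Σ Nₕx̄ₕ = 19161270.1.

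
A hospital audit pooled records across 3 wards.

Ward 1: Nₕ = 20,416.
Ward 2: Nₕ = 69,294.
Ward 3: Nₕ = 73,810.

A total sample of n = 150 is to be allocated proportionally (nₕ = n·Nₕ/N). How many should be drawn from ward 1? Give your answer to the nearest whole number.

19

Share of ward 1 = 20416/163520 = 0.12485.
Allocate 150 × 0.12485 = 18.728... → 19.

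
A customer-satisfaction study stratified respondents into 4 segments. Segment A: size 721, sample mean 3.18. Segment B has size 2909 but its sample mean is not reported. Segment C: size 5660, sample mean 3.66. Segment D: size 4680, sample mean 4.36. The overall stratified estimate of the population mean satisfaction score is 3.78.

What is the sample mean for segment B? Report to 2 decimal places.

N = 721 + 2909 + 5660 + 4680 = 13970.
Overall total = μ·N = 3.78·13970 = 52806.6.
Subtract the known strata: 721·3.18 + 5660·3.66 + 4680·4.36 = 43413.18.
Remaining total for segment B: 52806.6 − 43413.18 = 9393.42.
Divide by its size: 9393.42 / 2909 = 3.2291... → 3.23.

3.23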